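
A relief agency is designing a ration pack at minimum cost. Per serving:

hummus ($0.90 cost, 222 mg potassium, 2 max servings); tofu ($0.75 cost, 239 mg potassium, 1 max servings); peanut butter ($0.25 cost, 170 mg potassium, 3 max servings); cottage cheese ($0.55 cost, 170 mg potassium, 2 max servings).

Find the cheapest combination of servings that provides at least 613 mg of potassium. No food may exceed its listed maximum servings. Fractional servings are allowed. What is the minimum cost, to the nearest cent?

$1.07

Cost per mg of potassium: peanut butter $0.0015, tofu $0.0031, cottage cheese $0.0032, hummus $0.0041.
Take 3 servings of peanut butter: +510.0 mg potassium for $0.75 (total $0.75, still need 103.0 mg).
Take 0.431 servings of tofu: +103.0 mg potassium for $0.32 (total $1.07, still need 0.0 mg).
Filling from the cheapest source first is optimal under one linear minimum: $1.07.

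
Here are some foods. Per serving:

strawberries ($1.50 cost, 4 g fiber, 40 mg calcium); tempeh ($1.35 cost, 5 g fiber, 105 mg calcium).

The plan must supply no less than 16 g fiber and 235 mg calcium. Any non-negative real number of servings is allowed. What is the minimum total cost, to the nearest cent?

$4.32

Two binding constraints pin down two serving amounts, so the optimal mix uses at most two foods. The candidates are each food alone (scaled to the tighter of fiber/calcium) and each pair with both constraints tight.
strawberries only: max(16/4, 235/40) = 5.875 servings → $8.81.
tempeh only: max(16/5, 235/105) = 3.2 servings → $4.32.
strawberries + tempeh with both tight: 2.295 servings and 1.364 servings → $5.28.
The minimum over all feasible corners is $4.32.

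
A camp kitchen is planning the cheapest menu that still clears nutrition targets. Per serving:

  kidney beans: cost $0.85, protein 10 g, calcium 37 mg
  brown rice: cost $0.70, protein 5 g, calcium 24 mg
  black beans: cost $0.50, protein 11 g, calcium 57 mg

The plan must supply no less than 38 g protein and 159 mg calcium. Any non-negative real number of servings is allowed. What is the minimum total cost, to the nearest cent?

Minimising a linear cost over {protein ≥ 38, calcium ≥ 159, servings ≥ 0} — the optimum is at a vertex, using one or two foods.
kidney beans only: max(38/10, 159/37) = 4.297 servings → $3.65.
brown rice only: max(38/5, 159/24) = 7.6 servings → $5.32.
black beans only: max(38/11, 159/57) = 3.455 servings → $1.73.
kidney beans + brown rice with both tight: 2.127 servings and 3.345 servings → $4.15.
kidney beans + black beans with both tight: 2.558 servings and 1.129 servings → $2.74.
brown rice + black beans: the both-tight solution has a negative serving — not a feasible corner.
So the least-cost plan costs $1.73.

$1.73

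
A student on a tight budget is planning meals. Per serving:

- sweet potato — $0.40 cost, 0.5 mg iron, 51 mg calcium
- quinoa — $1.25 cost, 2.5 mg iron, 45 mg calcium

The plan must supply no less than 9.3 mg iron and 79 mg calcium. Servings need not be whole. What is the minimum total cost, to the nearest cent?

Compare the cost at each extreme point of the feasible region.
sweet potato only: max(9.3/0.5, 79/51) = 18.6 servings → $7.44.
quinoa only: max(9.3/2.5, 79/45) = 3.72 servings → $4.65.
sweet potato + quinoa: intersection lies outside the first quadrant.
The minimum over all feasible corners is $4.65.

$4.65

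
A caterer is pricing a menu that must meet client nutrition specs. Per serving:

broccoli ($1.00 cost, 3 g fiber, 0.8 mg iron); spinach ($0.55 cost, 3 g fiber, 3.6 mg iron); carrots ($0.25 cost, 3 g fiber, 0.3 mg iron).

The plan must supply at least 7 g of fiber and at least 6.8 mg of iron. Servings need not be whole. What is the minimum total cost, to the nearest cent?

$1.14

Compare the cost at each extreme point of the feasible region.
broccoli only: max(7/3, 6.8/0.8) = 8.5 servings → $8.50.
spinach only: max(7/3, 6.8/3.6) = 2.333 servings → $1.28.
carrots only: max(7/3, 6.8/0.3) = 22.67 servings → $5.67.
broccoli + spinach with both tight: 0.5714 servings and 1.762 servings → $1.54.
broccoli + carrots with both targets exact would need a negative amount; discard.
spinach + carrots with both tight: 1.848 servings and 0.4848 servings → $1.14.
Cheapest feasible corner: $1.14.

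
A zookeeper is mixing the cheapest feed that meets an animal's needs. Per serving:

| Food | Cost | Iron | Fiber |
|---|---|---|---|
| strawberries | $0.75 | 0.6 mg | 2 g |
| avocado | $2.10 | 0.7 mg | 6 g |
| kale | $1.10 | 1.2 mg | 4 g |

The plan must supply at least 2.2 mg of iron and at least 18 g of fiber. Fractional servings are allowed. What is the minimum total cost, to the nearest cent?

$4.95

This is a tiny linear program; its minimum lies at a vertex of the feasible set. List the vertices and price them.
strawberries only: max(2.2/0.6, 18/2) = 9 servings → $6.75.
avocado only: max(2.2/0.7, 18/6) = 3.143 servings → $6.60.
kale only: max(2.2/1.2, 18/4) = 4.5 servings → $4.95.
strawberries + avocado with both tight: 0.2727 servings and 2.909 servings → $6.31.
strawberries + kale (both tight): parallel constraints — no distinct corner.
avocado + kale with both tight: 2.909 servings and 0.1364 servings → $6.26.
The minimum over all feasible corners is $4.95.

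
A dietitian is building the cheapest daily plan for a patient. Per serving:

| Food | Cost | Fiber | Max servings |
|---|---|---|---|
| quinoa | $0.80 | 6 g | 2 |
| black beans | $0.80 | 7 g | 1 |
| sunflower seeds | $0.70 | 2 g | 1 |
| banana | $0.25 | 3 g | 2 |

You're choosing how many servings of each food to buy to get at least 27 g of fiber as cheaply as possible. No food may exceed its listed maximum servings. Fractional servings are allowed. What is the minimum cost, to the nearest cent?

Cost per g of fiber: banana $0.0833, black beans $0.1143, quinoa $0.1333, sunflower seeds $0.3500.
Take 2 servings of banana: +6.0 g fiber for $0.50 (total $0.50, still need 21.0 g).
Take 1 serving of black beans: +7.0 g fiber for $0.80 (total $1.30, still need 14.0 g).
Take 2 servings of quinoa: +12.0 g fiber for $1.60 (total $2.90, still need 2.0 g).
Take 1 serving of sunflower seeds: +2.0 g fiber for $0.70 (total $3.60, still need 0.0 g).
Filling from the cheapest source first is optimal under one linear minimum: $3.60.

$3.60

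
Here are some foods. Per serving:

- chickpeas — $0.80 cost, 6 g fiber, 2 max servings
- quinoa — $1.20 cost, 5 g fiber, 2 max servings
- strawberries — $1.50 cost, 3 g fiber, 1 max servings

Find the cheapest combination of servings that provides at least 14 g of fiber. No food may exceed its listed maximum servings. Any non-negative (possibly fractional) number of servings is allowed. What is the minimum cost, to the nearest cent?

$2.08

Cost per g of fiber: chickpeas $0.1333, quinoa $0.2400, strawberries $0.5000.
Take 2 servings of chickpeas: +12.0 g fiber for $1.60 (total $1.60, still need 2.0 g).
Take 0.4 servings of quinoa: +2.0 g fiber for $0.48 (total $2.08, still need 0.0 g).
Greedy by cheapest-per-g is optimal for a single linear constraint, so the minimum cost is $2.08.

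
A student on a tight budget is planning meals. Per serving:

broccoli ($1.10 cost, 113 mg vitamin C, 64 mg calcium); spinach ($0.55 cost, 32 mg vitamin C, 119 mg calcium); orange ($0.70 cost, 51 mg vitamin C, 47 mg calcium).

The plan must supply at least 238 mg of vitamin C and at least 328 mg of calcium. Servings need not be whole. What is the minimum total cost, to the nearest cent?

For a min-cost LP with two ≥-constraints, a basic feasible solution has at most two positive variables.
broccoli only: max(238/113, 328/64) = 5.125 servings → $5.64.
spinach only: max(238/32, 328/119) = 7.438 servings → $4.09.
orange only: max(238/51, 328/47) = 6.979 servings → $4.89.
broccoli + spinach with both tight: 1.564 servings and 1.915 servings → $2.77.
broccoli + orange: the both-tight solution has a negative serving — not a feasible corner.
spinach + orange with both tight: 1.214 servings and 3.905 servings → $3.40.
So the least-cost plan costs $2.77.

$2.77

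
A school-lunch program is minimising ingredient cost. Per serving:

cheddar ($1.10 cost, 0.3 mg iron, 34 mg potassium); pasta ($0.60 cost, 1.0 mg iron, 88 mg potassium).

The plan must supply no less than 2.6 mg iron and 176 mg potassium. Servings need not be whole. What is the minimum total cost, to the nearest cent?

$1.56

cheddar only: max(2.6/0.3, 176/34) = 8.667 servings → $9.53.
pasta only: max(2.6/1.0, 176/88) = 2.6 servings → $1.56.
cheddar + pasta: the both-tight solution has a negative serving — not a feasible corner.
So the least-cost plan costs $1.56.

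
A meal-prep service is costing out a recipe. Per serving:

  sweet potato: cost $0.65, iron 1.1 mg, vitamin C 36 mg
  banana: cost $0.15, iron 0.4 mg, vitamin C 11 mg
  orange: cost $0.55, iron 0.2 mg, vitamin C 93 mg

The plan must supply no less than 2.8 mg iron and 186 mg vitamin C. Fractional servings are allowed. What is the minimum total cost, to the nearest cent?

$1.64

The cheapest plan sits at a corner of the feasible region — with two constraints it uses at most two foods.
sweet potato only: max(2.8/1.1, 186/36) = 5.167 servings → $3.36.
banana only: max(2.8/0.4, 186/11) = 16.91 servings → $2.54.
orange only: max(2.8/0.2, 186/93) = 14 servings → $7.70.
sweet potato + banana: intersection lies outside the first quadrant.
sweet potato + orange with both tight: 2.347 servings and 1.091 servings → $2.13.
banana + orange with both tight: 6.377 servings and 1.246 servings → $1.64.
Cheapest feasible corner: $1.64.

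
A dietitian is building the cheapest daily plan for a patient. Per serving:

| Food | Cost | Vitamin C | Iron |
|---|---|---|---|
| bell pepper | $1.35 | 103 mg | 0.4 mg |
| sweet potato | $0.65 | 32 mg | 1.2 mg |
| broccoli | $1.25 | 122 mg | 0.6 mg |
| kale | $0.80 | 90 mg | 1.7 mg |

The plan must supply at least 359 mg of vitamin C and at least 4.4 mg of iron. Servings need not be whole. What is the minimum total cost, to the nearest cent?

Compare the cost at each extreme point of the feasible region.
bell pepper only: max(359/103, 4.4/0.4) = 11 servings → $14.85.
sweet potato only: max(359/32, 4.4/1.2) = 11.22 servings → $7.29.
broccoli only: max(359/122, 4.4/0.6) = 7.333 servings → $9.17.
kale only: max(359/90, 4.4/1.7) = 3.989 servings → $3.19.
bell pepper + sweet potato with both tight: 2.617 servings and 2.794 servings → $5.35.
bell pepper + broccoli with both targets exact would need a negative amount; discard.
bell pepper + kale with both tight: 1.541 servings and 2.226 servings → $3.86.
sweet potato + broccoli with both tight: 2.527 servings and 2.28 servings → $4.49.
sweet potato + kale: intersection lies outside the first quadrant.
broccoli + kale with both tight: 1.397 servings and 2.095 servings → $3.42.
So the least-cost plan costs $3.19.

$3.19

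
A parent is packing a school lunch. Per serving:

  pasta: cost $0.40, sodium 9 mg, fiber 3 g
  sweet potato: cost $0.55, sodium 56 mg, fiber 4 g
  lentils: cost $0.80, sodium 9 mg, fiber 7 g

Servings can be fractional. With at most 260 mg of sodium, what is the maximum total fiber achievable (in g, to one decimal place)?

Fiber per mg sodium: lentils 0.7778, pasta 0.3333, sweet potato 0.07143.
With no serving limits, spend the whole sodium allowance on lentils: 260 mg / 9 mg × 7 g = 202.2 g.

202.2 g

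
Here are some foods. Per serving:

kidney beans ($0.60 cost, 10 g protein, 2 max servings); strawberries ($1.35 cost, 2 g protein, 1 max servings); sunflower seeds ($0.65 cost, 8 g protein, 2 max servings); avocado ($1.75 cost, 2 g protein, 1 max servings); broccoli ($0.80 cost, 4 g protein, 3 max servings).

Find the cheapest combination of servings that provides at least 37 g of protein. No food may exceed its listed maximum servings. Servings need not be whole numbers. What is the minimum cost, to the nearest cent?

$2.70

Cost per g of protein: kidney beans $0.0600, sunflower seeds $0.0813, broccoli $0.2000, strawberries $0.6750, avocado $0.8750.
Take 2 servings of kidney beans: +20.0 g protein for $1.20 (total $1.20, still need 17.0 g).
Take 2 servings of sunflower seeds: +16.0 g protein for $1.30 (total $2.50, still need 1.0 g).
Take 0.25 servings of broccoli: +1.0 g protein for $0.20 (total $2.70, still need 0.0 g).
Greedy by cheapest-per-g is optimal for a single linear constraint, so the minimum cost is $2.70.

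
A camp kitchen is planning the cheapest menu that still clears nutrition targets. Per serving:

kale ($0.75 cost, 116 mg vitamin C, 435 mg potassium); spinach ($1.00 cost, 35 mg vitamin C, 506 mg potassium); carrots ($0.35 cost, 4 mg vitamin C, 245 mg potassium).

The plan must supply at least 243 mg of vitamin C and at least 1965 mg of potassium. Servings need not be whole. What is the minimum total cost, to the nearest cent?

A basic optimal solution has at most two foods positive. Try each food alone and each pair with both targets met exactly.
kale only: max(243/116, 1965/435) = 4.517 servings → $3.39.
spinach only: max(243/35, 1965/506) = 6.943 servings → $6.94.
carrots only: max(243/4, 1965/245) = 60.75 servings → $21.26.
kale + spinach with both tight: 1.246 servings and 2.812 servings → $3.75.
kale + carrots with both tight: 1.937 servings and 4.582 servings → $3.06.
spinach + carrots: the both-tight solution has a negative serving — not a feasible corner.
So the least-cost plan costs $3.06.

$3.06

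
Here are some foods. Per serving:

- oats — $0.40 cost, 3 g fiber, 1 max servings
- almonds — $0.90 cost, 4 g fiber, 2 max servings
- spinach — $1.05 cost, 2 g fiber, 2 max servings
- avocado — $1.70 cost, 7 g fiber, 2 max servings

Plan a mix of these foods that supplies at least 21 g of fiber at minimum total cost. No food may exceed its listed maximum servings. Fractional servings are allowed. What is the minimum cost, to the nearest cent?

$4.63

Cost per g of fiber: oats $0.1333, almonds $0.2250, avocado $0.2429, spinach $0.5250.
Take 1 serving of oats: +3.0 g fiber for $0.40 (total $0.40, still need 18.0 g).
Take 2 servings of almonds: +8.0 g fiber for $1.80 (total $2.20, still need 10.0 g).
Take 1.429 servings of avocado: +10.0 g fiber for $2.43 (total $4.63, still need 0.0 g).
Filling from the cheapest source first is optimal under one linear minimum: $4.63.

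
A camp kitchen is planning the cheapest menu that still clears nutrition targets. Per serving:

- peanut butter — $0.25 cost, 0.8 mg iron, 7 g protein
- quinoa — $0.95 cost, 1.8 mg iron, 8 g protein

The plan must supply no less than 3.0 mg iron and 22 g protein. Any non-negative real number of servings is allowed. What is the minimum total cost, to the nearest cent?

peanut butter only: max(3.0/0.8, 22/7) = 3.75 servings → $0.94.
quinoa only: max(3.0/1.8, 22/8) = 2.75 servings → $2.61.
peanut butter + quinoa with both tight: 2.516 servings and 0.5484 servings → $1.15.
So the least-cost plan costs $0.94.

$0.94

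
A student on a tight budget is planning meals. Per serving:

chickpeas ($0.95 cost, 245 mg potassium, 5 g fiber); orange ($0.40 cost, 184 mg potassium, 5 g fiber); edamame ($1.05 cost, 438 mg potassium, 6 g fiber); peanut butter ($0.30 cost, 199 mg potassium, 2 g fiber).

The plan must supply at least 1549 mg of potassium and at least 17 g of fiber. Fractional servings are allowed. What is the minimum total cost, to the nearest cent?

Two binding constraints pin down two serving amounts, so the optimal mix uses at most two foods. The candidates are each food alone (scaled to the tighter of potassium/fiber) and each pair with both constraints tight.
chickpeas only: max(1549/245, 17/5) = 6.322 servings → $6.01.
orange only: max(1549/184, 17/5) = 8.418 servings → $3.37.
edamame only: max(1549/438, 17/6) = 3.537 servings → $3.71.
peanut butter only: max(1549/199, 17/2) = 8.5 servings → $2.55.
chickpeas + orange: the both-tight solution has a negative serving — not a feasible corner.
chickpeas + edamame: intersection lies outside the first quadrant.
chickpeas + peanut butter with both tight: 0.5644 servings and 7.089 servings → $2.66.
orange + edamame: intersection lies outside the first quadrant.
orange + peanut butter with both tight: 0.4545 servings and 7.364 servings → $2.39.
edamame + peanut butter with both tight: 0.8962 servings and 5.811 servings → $2.68.
The minimum over all feasible corners is $2.39.

$2.39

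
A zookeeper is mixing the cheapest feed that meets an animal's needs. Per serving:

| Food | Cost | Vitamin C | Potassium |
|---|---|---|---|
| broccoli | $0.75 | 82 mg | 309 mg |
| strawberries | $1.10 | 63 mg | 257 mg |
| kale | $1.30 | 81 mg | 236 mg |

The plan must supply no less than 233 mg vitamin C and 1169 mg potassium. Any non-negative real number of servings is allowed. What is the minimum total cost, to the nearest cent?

A basic optimal solution has at most two foods positive. Try each food alone and each pair with both targets met exactly.
broccoli only: max(233/82, 1169/309) = 3.783 servings → $2.84.
strawberries only: max(233/63, 1169/257) = 4.549 servings → $5.00.
kale only: max(233/81, 1169/236) = 4.953 servings → $6.44.
broccoli + strawberries: intersection lies outside the first quadrant.
broccoli + kale: the both-tight solution has a negative serving — not a feasible corner.
strawberries + kale: the both-tight solution has a negative serving — not a feasible corner.
So the least-cost plan costs $2.84.

$2.84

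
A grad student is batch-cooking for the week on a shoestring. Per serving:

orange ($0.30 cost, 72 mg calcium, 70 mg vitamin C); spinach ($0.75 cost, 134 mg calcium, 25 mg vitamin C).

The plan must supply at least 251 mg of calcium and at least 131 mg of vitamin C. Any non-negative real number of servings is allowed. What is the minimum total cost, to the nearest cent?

$1.05

A basic optimal solution has at most two foods positive. Try each food alone and each pair with both targets met exactly.
orange only: max(251/72, 131/70) = 3.486 servings → $1.05.
spinach only: max(251/134, 131/25) = 5.24 servings → $3.93.
orange + spinach with both tight: 1.488 servings and 1.074 servings → $1.25.
Cheapest feasible corner: $1.05.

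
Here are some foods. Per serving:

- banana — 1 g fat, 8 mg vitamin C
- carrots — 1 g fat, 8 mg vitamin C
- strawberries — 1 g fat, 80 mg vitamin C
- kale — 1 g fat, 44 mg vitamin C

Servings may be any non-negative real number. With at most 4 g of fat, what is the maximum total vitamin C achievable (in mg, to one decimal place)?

320.0 mg

Vitamin C per g fat: strawberries 80, kale 44, banana 8, carrots 8.
With no serving limits, spend the whole fat allowance on strawberries: 4 g / 1 g × 80 mg = 320.0 mg.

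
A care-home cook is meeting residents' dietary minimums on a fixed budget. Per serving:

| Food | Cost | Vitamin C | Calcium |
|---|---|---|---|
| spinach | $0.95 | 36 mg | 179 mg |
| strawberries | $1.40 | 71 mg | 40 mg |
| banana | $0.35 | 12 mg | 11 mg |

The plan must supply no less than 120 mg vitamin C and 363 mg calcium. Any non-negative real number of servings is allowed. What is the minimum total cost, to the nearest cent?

spinach only: max(120/36, 363/179) = 3.333 servings → $3.17.
strawberries only: max(120/71, 363/40) = 9.075 servings → $12.71.
banana only: max(120/12, 363/11) = 33 servings → $11.55.
spinach + strawberries with both tight: 1.861 servings and 0.7465 servings → $2.81.
spinach + banana with both tight: 1.733 servings and 4.801 servings → $3.33.
strawberries + banana: intersection lies outside the first quadrant.
So the least-cost plan costs $2.81.

$2.81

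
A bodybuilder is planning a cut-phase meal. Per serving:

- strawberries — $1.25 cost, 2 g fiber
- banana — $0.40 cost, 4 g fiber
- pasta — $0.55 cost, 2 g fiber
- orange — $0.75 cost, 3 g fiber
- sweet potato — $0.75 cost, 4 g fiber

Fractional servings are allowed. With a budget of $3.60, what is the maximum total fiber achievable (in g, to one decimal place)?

36.0 g

Fiber per dollar: banana 10, sweet potato 5.333, orange 4, pasta 3.636, strawberries 1.6.
With no serving limits, spend the whole cost allowance on banana: $3.60 / $0.40 × 4 g = 36.0 g.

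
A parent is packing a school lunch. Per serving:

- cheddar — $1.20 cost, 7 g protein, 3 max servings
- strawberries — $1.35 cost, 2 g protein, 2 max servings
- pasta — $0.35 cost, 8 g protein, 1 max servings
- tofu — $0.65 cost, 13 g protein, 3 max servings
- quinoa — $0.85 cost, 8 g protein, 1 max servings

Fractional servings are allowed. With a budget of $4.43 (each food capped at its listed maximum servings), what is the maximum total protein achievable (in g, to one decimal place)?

Protein per dollar: pasta 22.86, tofu 20, quinoa 9.412, cheddar 5.833, strawberries 1.481.
Take 1 serving of pasta: spends $0.35, +8.0 g protein (running total 8.0 g).
Take 3 servings of tofu: spends $1.95, +39.0 g protein (running total 47.0 g).
Take 1 serving of quinoa: spends $0.85, +8.0 g protein (running total 55.0 g).
Take 1.067 servings of cheddar: spends $1.28, +7.5 g protein (running total 62.5 g).
Filling greedily by protein-per-dollar is optimal for one linear limit, giving 62.5 g.

62.5 g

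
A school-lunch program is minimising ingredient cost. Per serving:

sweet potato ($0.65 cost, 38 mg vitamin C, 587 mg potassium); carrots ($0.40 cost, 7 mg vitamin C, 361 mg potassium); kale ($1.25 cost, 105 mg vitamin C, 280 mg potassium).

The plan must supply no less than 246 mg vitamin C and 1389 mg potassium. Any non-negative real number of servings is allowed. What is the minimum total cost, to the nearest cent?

$3.23

Check every corner: each single food scaled to meet both minima, and each pair solved so both constraints bind.
sweet potato only: max(246/38, 1389/587) = 6.474 servings → $4.21.
carrots only: max(246/7, 1389/361) = 35.14 servings → $14.06.
kale only: max(246/105, 1389/280) = 4.961 servings → $6.20.
sweet potato + carrots: intersection lies outside the first quadrant.
sweet potato + kale with both tight: 1.509 servings and 1.797 servings → $3.23.
carrots + kale with both tight: 2.141 servings and 2.2 servings → $3.61.
The minimum over all feasible corners is $3.23.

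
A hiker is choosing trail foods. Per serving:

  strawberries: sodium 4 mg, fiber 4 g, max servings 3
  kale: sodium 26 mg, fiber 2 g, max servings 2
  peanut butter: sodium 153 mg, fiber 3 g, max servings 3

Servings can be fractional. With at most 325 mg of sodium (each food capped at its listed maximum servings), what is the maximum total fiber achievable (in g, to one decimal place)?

Fiber per mg sodium: strawberries 1, kale 0.07692, peanut butter 0.01961.
Take 3 servings of strawberries: uses 12 mg sodium, +12.0 g fiber (running total 12.0 g).
Take 2 servings of kale: uses 52 mg sodium, +4.0 g fiber (running total 16.0 g).
Take 1.706 servings of peanut butter: uses 261 mg sodium, +5.1 g fiber (running total 21.1 g).
Filling greedily by fiber-per-mg sodium is optimal for one linear limit, giving 21.1 g.

21.1 g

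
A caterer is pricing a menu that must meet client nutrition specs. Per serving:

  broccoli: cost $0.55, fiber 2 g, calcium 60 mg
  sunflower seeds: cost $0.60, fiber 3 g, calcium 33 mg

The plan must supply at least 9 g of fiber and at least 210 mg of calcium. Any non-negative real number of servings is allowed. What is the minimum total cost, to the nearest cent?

Two binding constraints pin down two serving amounts, so the optimal mix uses at most two foods. The candidates are each food alone (scaled to the tighter of fiber/calcium) and each pair with both constraints tight.
broccoli only: max(9/2, 210/60) = 4.5 servings → $2.48.
sunflower seeds only: max(9/3, 210/33) = 6.364 servings → $3.82.
broccoli + sunflower seeds with both tight: 2.921 servings and 1.053 servings → $2.24.
So the least-cost plan costs $2.24.

$2.24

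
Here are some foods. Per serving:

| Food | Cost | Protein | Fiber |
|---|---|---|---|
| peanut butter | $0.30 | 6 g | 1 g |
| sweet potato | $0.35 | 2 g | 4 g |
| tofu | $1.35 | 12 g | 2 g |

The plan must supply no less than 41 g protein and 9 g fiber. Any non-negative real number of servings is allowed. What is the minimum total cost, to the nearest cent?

$2.20

Check every corner: each single food scaled to meet both minima, and each pair solved so both constraints bind.
peanut butter only: max(41/6, 9/1) = 9 servings → $2.70.
sweet potato only: max(41/2, 9/4) = 20.5 servings → $7.17.
tofu only: max(41/12, 9/2) = 4.5 servings → $6.08.
peanut butter + sweet potato with both tight: 6.636 servings and 0.5909 servings → $2.20.
peanut butter + tofu (both tight): parallel constraints — no distinct corner.
sweet potato + tofu with both tight: 0.5909 servings and 3.318 servings → $4.69.
Cheapest feasible corner: $2.20.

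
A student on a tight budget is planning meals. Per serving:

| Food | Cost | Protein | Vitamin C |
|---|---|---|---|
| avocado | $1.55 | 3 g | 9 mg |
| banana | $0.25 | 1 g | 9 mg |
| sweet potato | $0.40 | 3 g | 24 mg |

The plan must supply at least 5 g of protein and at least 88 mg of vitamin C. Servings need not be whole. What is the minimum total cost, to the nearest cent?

Minimising a linear cost over {protein ≥ 5, vitamin C ≥ 88, servings ≥ 0} — the optimum is at a vertex, using one or two foods.
avocado only: max(5/3, 88/9) = 9.778 servings → $15.16.
banana only: max(5/1, 88/9) = 9.778 servings → $2.44.
sweet potato only: max(5/3, 88/24) = 3.667 servings → $1.47.
avocado + banana: intersection lies outside the first quadrant.
avocado + sweet potato: intersection lies outside the first quadrant.
banana + sweet potato with both targets exact would need a negative amount; discard.
Cheapest feasible corner: $1.47.

$1.47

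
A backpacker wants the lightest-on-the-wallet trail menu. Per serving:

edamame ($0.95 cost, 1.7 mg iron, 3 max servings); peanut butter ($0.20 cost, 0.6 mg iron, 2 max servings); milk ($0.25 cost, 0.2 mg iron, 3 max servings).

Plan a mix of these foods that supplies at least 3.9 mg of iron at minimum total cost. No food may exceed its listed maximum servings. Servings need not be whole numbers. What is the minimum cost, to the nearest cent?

Cost per mg of iron: peanut butter $0.3333, edamame $0.5588, milk $1.2500.
Take 2 servings of peanut butter: +1.2 mg iron for $0.40 (total $0.40, still need 2.7 mg).
Take 1.588 servings of edamame: +2.7 mg iron for $1.51 (total $1.91, still need 0.0 mg).
Filling from the cheapest source first is optimal under one linear minimum: $1.91.

$1.91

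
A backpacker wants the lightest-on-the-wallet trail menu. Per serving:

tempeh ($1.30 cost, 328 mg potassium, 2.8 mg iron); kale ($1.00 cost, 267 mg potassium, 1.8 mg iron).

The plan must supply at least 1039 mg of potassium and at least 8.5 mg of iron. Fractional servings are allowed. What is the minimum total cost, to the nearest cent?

$4.07

tempeh only: max(1039/328, 8.5/2.8) = 3.168 servings → $4.12.
kale only: max(1039/267, 8.5/1.8) = 4.722 servings → $4.72.
tempeh + kale with both tight: 2.54 servings and 0.771 servings → $4.07.
Cheapest feasible corner: $4.07.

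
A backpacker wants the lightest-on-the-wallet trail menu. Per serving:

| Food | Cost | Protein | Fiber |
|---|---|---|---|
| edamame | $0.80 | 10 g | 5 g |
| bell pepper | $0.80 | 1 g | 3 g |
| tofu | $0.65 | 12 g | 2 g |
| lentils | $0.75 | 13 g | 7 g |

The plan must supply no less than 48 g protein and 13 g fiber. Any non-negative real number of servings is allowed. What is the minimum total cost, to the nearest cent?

$2.65

For a min-cost LP with two ≥-constraints, a basic feasible solution has at most two positive variables.
edamame only: max(48/10, 13/5) = 4.8 servings → $3.84.
bell pepper only: max(48/1, 13/3) = 48 servings → $38.40.
tofu only: max(48/12, 13/2) = 6.5 servings → $4.22.
lentils only: max(48/13, 13/7) = 3.692 servings → $2.77.
edamame + bell pepper: the both-tight solution has a negative serving — not a feasible corner.
edamame + tofu with both tight: 1.5 servings and 2.75 servings → $2.99.
edamame + lentils with both targets exact would need a negative amount; discard.
bell pepper + tofu with both tight: 1.765 servings and 3.853 servings → $3.92.
bell pepper + lentils with both targets exact would need a negative amount; discard.
tofu + lentils with both tight: 2.879 servings and 1.034 servings → $2.65.
So the least-cost plan costs $2.65.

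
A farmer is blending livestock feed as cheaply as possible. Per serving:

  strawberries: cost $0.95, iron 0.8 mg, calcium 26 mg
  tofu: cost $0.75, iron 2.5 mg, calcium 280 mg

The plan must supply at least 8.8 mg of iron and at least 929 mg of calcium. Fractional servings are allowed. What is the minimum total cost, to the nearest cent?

$2.64

For a min-cost LP with two ≥-constraints, a basic feasible solution has at most two positive variables.
strawberries only: max(8.8/0.8, 929/26) = 35.73 servings → $33.94.
tofu only: max(8.8/2.5, 929/280) = 3.52 servings → $2.64.
strawberries + tofu with both tight: 0.8899 servings and 3.235 servings → $3.27.
The minimum over all feasible corners is $2.64.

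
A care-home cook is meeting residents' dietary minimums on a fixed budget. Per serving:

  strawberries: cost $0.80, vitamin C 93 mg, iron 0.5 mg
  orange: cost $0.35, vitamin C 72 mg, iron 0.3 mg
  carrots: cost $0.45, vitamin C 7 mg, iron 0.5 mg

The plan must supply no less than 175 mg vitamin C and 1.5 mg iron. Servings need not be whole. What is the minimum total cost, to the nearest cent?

$1.53

An LP optimum is at a vertex; with two nutrient constraints at most two foods are used. Check each candidate.
strawberries only: max(175/93, 1.5/0.5) = 3 servings → $2.40.
orange only: max(175/72, 1.5/0.3) = 5 servings → $1.75.
carrots only: max(175/7, 1.5/0.5) = 25 servings → $11.25.
strawberries + orange: intersection lies outside the first quadrant.
strawberries + carrots with both tight: 1.791 servings and 1.209 servings → $1.98.
orange + carrots with both tight: 2.271 servings and 1.637 servings → $1.53.
The minimum over all feasible corners is $1.53.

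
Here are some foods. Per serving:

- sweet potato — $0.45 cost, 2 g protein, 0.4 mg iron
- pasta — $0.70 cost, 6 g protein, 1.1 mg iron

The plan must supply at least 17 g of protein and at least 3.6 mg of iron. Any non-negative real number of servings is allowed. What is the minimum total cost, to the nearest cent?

A basic optimal solution has at most two foods positive. Try each food alone and each pair with both targets met exactly.
sweet potato only: max(17/2, 3.6/0.4) = 9 servings → $4.05.
pasta only: max(17/6, 3.6/1.1) = 3.273 servings → $2.29.
sweet potato + pasta with both targets exact would need a negative amount; discard.
So the least-cost plan costs $2.29.

$2.29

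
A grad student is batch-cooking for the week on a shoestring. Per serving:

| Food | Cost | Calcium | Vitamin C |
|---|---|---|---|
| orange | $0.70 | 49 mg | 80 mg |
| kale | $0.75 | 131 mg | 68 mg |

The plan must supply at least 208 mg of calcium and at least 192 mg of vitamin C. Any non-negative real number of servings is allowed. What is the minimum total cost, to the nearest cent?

$1.84

Minimising a linear cost over {calcium ≥ 208, vitamin C ≥ 192, servings ≥ 0} — the optimum is at a vertex, using one or two foods.
orange only: max(208/49, 192/80) = 4.245 servings → $2.97.
kale only: max(208/131, 192/68) = 2.824 servings → $2.12.
orange + kale with both tight: 1.54 servings and 1.012 servings → $1.84.
The minimum over all feasible corners is $1.84.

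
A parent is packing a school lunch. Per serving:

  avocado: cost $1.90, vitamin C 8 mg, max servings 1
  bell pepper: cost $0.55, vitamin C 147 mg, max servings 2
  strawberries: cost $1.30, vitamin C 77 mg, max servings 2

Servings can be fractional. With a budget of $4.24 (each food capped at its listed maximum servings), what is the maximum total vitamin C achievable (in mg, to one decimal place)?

450.3 mg

Vitamin C per dollar: bell pepper 267.3, strawberries 59.23, avocado 4.211.
Take 2 servings of bell pepper: spends $1.10, +294.0 mg vitamin C (running total 294.0 mg).
Take 2 servings of strawberries: spends $2.60, +154.0 mg vitamin C (running total 448.0 mg).
Take 0.2842 servings of avocado: spends $0.54, +2.3 mg vitamin C (running total 450.3 mg).
Greedy by best ratio exhausts the cost allowance optimally: 450.3 mg.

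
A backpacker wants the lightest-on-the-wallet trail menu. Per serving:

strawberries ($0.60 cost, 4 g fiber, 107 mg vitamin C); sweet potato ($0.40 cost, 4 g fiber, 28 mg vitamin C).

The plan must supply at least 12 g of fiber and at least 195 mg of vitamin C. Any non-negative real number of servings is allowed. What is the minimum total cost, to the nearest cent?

The cheapest plan sits at a corner of the feasible region — with two constraints it uses at most two foods.
strawberries only: max(12/4, 195/107) = 3 servings → $1.80.
sweet potato only: max(12/4, 195/28) = 6.964 servings → $2.79.
strawberries + sweet potato with both tight: 1.405 servings and 1.595 servings → $1.48.
The minimum over all feasible corners is $1.48.

$1.48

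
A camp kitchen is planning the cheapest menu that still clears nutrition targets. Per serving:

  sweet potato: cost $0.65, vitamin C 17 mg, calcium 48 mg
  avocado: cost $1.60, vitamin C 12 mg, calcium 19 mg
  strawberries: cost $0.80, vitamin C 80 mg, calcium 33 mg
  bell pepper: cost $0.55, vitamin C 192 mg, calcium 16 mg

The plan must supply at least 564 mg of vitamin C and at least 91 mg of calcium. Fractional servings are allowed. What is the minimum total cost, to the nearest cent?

$2.18

Two binding constraints pin down two serving amounts, so the optimal mix uses at most two foods. The candidates are each food alone (scaled to the tighter of vitamin C/calcium) and each pair with both constraints tight.
sweet potato only: max(564/17, 91/48) = 33.18 servings → $21.56.
avocado only: max(564/12, 91/19) = 47 servings → $75.20.
strawberries only: max(564/80, 91/33) = 7.05 servings → $5.64.
bell pepper only: max(564/192, 91/16) = 5.688 servings → $3.13.
sweet potato + avocado with both targets exact would need a negative amount; discard.
sweet potato + strawberries: intersection lies outside the first quadrant.
sweet potato + bell pepper with both tight: 0.9445 servings and 2.854 servings → $2.18.
avocado + strawberries: intersection lies outside the first quadrant.
avocado + bell pepper with both tight: 2.444 servings and 2.785 servings → $5.44.
strawberries + bell pepper with both tight: 1.671 servings and 2.241 servings → $2.57.
The minimum over all feasible corners is $2.18.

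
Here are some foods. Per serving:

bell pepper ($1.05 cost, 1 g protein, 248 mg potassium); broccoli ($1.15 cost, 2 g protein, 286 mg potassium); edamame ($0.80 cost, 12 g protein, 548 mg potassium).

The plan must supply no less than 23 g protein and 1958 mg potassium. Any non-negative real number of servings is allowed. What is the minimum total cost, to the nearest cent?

$2.86

With two linear requirements the optimum uses one or two foods; enumerate the corners.
bell pepper only: max(23/1, 1958/248) = 23 servings → $24.15.
broccoli only: max(23/2, 1958/286) = 11.5 servings → $13.22.
edamame only: max(23/12, 1958/548) = 3.573 servings → $2.86.
bell pepper + broccoli: the both-tight solution has a negative serving — not a feasible corner.
bell pepper + edamame with both tight: 4.486 servings and 1.543 servings → $5.94.
broccoli + edamame with both tight: 4.663 servings and 1.14 servings → $6.27.
Cheapest feasible corner: $2.86.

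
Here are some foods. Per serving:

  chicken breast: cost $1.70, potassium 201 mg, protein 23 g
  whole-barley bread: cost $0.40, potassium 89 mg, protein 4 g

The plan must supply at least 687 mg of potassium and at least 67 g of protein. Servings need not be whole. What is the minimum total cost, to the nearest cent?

A basic optimal solution has at most two foods positive. Try each food alone and each pair with both targets met exactly.
chicken breast only: max(687/201, 67/23) = 3.418 servings → $5.81.
whole-barley bread only: max(687/89, 67/4) = 16.75 servings → $6.70.
chicken breast + whole-barley bread with both tight: 2.586 servings and 1.878 servings → $5.15.
Cheapest feasible corner: $5.15.

$5.15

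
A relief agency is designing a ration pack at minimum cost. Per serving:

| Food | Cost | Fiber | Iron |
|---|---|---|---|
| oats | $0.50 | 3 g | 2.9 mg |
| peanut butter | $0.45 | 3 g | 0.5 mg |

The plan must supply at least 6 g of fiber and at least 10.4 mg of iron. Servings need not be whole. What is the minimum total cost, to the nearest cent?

$1.79

A basic optimal solution has at most two foods positive. Try each food alone and each pair with both targets met exactly.
oats only: max(6/3, 10.4/2.9) = 3.586 servings → $1.79.
peanut butter only: max(6/3, 10.4/0.5) = 20.8 servings → $9.36.
oats + peanut butter: intersection lies outside the first quadrant.
So the least-cost plan costs $1.79.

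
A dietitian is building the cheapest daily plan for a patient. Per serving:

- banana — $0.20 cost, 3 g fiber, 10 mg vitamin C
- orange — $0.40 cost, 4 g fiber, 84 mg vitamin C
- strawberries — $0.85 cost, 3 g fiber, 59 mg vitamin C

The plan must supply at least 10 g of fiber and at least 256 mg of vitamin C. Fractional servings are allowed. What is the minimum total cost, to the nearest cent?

$1.22

With two linear requirements the optimum uses one or two foods; enumerate the corners.
banana only: max(10/3, 256/10) = 25.6 servings → $5.12.
orange only: max(10/4, 256/84) = 3.048 servings → $1.22.
strawberries only: max(10/3, 256/59) = 4.339 servings → $3.69.
banana + orange with both targets exact would need a negative amount; discard.
banana + strawberries: the both-tight solution has a negative serving — not a feasible corner.
orange + strawberries: intersection lies outside the first quadrant.
Cheapest feasible corner: $1.22.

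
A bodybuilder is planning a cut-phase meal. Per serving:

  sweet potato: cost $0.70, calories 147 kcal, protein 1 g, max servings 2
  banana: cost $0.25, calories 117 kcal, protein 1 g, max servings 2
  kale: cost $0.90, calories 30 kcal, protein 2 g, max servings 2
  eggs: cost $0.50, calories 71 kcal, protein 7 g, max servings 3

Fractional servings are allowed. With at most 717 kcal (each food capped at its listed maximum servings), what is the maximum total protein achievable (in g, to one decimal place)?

Protein per kcal: eggs 0.09859, kale 0.06667, banana 0.008547, sweet potato 0.006803.
Take 3 servings of eggs: uses 213 kcal, +21.0 g protein (running total 21.0 g).
Take 2 servings of kale: uses 60 kcal, +4.0 g protein (running total 25.0 g).
Take 2 servings of banana: uses 234 kcal, +2.0 g protein (running total 27.0 g).
Take 1.429 servings of sweet potato: uses 210 kcal, +1.4 g protein (running total 28.4 g).
Filling greedily by protein-per-kcal is optimal for one linear limit, giving 28.4 g.

28.4 g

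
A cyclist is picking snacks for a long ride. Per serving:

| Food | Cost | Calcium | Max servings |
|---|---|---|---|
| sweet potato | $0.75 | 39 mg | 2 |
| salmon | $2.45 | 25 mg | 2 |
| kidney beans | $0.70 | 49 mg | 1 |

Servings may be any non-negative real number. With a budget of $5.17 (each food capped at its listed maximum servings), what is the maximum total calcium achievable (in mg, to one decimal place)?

157.3 mg

Calcium per dollar: kidney beans 70, sweet potato 52, salmon 10.2.
Take 1 serving of kidney beans: spends $0.70, +49.0 mg calcium (running total 49.0 mg).
Take 2 servings of sweet potato: spends $1.50, +78.0 mg calcium (running total 127.0 mg).
Take 1.212 servings of salmon: spends $2.97, +30.3 mg calcium (running total 157.3 mg).
Filling greedily by calcium-per-dollar is optimal for one linear limit, giving 157.3 mg.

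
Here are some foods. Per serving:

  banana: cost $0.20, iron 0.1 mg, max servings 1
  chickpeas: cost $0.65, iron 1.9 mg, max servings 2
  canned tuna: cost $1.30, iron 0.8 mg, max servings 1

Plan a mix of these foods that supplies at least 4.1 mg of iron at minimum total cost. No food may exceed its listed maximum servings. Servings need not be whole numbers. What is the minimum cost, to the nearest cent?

Cost per mg of iron: chickpeas $0.3421, canned tuna $1.6250, banana $2.0000.
Take 2 servings of chickpeas: +3.8 mg iron for $1.30 (total $1.30, still need 0.3 mg).
Take 0.375 servings of canned tuna: +0.3 mg iron for $0.49 (total $1.79, still need 0.0 mg).
Filling from the cheapest source first is optimal under one linear minimum: $1.79.

$1.79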